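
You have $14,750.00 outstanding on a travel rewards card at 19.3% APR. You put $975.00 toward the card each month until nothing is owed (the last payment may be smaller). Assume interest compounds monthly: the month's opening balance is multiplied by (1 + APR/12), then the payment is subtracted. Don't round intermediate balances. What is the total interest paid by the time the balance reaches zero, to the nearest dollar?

Monthly rate r = 19.3%/12 = 1.60833% = 0.0160833.
Payoff takes n = ⌈−ln(1 − rB₀/P)/ln(1+r)⌉ = ⌈17.474⌉ = 18 payments; the last is $464.10.
Total paid = 17·$975.00 + $464.10 = $17,039.10.
Total interest = total paid − principal = $17,039.10 − $14,750.00 = $2,289.10.

$2,289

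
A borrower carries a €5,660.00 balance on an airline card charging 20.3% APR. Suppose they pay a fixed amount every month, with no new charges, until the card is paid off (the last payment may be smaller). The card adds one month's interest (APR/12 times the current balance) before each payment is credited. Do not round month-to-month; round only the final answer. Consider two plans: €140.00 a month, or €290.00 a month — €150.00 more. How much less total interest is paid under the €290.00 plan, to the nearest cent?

€2,684.60

Monthly rate r = 20.3%/12 = 1.69167% = 0.0169167.
At €140.00/mo: n = ⌈−ln(1 − rB₀/P)/ln(1+r)⌉ = 69 payments (last €92.38); total interest = total paid − €5,660.00 = €3,952.38.
At €290.00/mo: 24 payments (last €257.78); total interest €1,267.78.
Interest saved = €3,952.38 − €1,267.78 = €2,684.60.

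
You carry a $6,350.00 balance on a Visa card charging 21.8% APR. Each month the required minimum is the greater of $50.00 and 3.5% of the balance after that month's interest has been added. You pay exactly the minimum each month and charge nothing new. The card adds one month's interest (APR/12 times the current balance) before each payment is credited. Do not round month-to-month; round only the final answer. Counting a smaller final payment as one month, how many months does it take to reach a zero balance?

126 months

Monthly rate r = 21.8%/12 = 1.81667% = 0.0181667.
While 3.5% of the post-interest balance exceeds $50.00, each month B ← (B·(1+r))·(1 − 0.035), i.e. B shrinks by the factor (1+r)·0.965 = 0.98253.
This holds for months 1–86. Entering month 87 the balance is $1,394.91; 3.5% of the post-interest balance is now below $50.00, so the flat $50.00 minimum applies from here.
From month 87 a fixed $50.00 at rate r clears $1,394.91 in 40 more payments. Total: 86 + 40 = 126 months.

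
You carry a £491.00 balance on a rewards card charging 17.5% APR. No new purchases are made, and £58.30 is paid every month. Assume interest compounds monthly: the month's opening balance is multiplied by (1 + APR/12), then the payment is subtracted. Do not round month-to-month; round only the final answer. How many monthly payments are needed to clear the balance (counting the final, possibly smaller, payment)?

Monthly rate r = 17.5%/12 = 1.45833% = 0.0145833.
Recurrence: B ← B·(1+r) − £58.30.
Month 1: interest £7.16; balance after payment £439.86.
Month 2: interest £6.41; balance after payment £387.98.
Closed form: n = −ln(1 − rB₀/P)/ln(1+r) = −ln(0.87718)/ln(1.01458) ≈ 9.051, so the balance reaches zero during payment 10.

10 payments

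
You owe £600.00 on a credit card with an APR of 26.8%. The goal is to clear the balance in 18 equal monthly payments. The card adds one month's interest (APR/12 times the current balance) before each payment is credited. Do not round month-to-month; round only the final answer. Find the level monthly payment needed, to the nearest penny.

Monthly rate r = 26.8%/12 = 2.23333% = 0.0223333.
Level-payment amortization: P = B₀·r / (1 − (1+r)^(−n)) = 600.00·0.0223333 / (1 − 1.02233^(−18)).
Denominator 1 − (1+r)^(−18) = 0.328053622.
P = 13.4 / 0.328053622 ≈ 40.85.

£40.85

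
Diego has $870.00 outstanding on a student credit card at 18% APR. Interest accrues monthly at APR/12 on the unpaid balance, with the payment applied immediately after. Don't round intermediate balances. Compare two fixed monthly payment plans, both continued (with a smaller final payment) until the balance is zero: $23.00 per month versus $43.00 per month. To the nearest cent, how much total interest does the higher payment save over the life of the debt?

$249.85

Monthly rate r = 18%/12 = 1.5% = 0.015.
At $23.00/mo: n = ⌈−ln(1 − rB₀/P)/ln(1+r)⌉ = 57 payments (last $6.46); total interest = total paid − $870.00 = $424.46.
At $43.00/mo: 25 payments (last $12.61); total interest $174.61.
Interest saved = $424.46 − $174.61 = $249.85.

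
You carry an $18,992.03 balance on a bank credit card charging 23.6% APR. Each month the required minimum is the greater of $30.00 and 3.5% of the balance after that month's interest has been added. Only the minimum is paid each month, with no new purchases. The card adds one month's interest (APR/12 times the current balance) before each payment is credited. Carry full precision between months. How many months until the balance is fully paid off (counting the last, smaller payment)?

Monthly rate r = 23.6%/12 = 1.96667% = 0.0196667.
While 3.5% of the post-interest balance exceeds $30.00, each month B ← (B·(1+r))·(1 − 0.035), i.e. B shrinks by the factor (1+r)·0.965 = 0.98398.
This holds for months 1–194. Entering month 195 the balance is $827.49; 3.5% of the post-interest balance is now below $30.00, so the flat $30.00 minimum applies from here.
From month 195 a fixed $30.00 at rate r clears $827.49 in 41 more payments. Total: 194 + 41 = 235 months.

235 months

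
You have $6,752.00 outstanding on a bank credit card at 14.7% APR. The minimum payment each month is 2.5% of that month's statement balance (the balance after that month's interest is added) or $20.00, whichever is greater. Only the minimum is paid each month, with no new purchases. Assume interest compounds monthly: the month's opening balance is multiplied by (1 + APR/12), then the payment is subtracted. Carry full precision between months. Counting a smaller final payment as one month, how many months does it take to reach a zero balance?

Monthly rate r = 14.7%/12 = 1.225% = 0.01225.
While 2.5% of the post-interest balance exceeds $20.00, each month B ← (B·(1+r))·(1 − 0.025), i.e. B shrinks by the factor (1+r)·0.975 = 0.98694.
This holds for months 1–164. Entering month 165 the balance is $782.32; 2.5% of the post-interest balance is now below $20.00, so the flat $20.00 minimum applies from here.
From month 165 a fixed $20.00 at rate r clears $782.32 in 54 more payments. Total: 164 + 54 = 218 months.

218 months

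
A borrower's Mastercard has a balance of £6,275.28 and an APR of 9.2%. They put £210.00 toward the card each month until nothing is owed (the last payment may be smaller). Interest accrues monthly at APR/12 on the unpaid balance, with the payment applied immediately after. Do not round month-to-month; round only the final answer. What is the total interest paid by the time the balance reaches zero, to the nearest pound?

£879

Monthly rate r = 9.2%/12 = 0.766667% = 0.00766667.
Payoff takes n = ⌈−ln(1 − rB₀/P)/ln(1+r)⌉ = ⌈34.068⌉ = 35 payments; the last is £14.37.
Total paid = 34·£210.00 + £14.37 = £7,154.37.
Total interest = total paid − principal = £7,154.37 − £6,275.28 = £879.09.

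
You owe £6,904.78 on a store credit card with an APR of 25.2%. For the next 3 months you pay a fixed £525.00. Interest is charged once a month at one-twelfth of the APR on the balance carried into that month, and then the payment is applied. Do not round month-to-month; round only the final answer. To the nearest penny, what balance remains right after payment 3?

£5,740.67

Monthly rate r = 25.2%/12 = 2.1% = 0.021.
Each month: B ← B·(1+r) − £525.00.
Month 1: interest £145.00; balance after payment £6,524.78.
Month 2: interest £137.02; balance after payment £6,136.80.
Month 3: interest £128.87; balance after payment £5,740.67.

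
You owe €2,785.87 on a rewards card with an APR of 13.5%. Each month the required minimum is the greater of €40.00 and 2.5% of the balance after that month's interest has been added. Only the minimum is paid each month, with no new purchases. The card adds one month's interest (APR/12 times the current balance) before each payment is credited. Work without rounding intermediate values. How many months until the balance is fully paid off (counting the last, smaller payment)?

Monthly rate r = 13.5%/12 = 1.125% = 0.01125.
While 2.5% of the post-interest balance exceeds €40.00, each month B ← (B·(1+r))·(1 − 0.025), i.e. B shrinks by the factor (1+r)·0.975 = 0.98597.
This holds for months 1–41. Entering month 42 the balance is €1,560.81; 2.5% of the post-interest balance is now below €40.00, so the flat €40.00 minimum applies from here.
From month 42 a fixed €40.00 at rate r clears €1,560.81 in 52 more payments. Total: 41 + 52 = 93 months.

93 months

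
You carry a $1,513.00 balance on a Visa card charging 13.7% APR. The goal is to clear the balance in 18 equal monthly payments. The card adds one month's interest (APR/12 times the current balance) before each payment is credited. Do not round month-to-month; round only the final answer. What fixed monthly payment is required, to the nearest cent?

Monthly rate r = 13.7%/12 = 1.14167% = 0.0114167.
Level-payment amortization: P = B₀·r / (1 − (1+r)^(−n)) = 1513.00·0.0114167 / (1 − 1.01142^(−18)).
Denominator 1 − (1+r)^(−18) = 0.184811407.
P = 17.2734 / 0.184811407 ≈ 93.47.

$93.47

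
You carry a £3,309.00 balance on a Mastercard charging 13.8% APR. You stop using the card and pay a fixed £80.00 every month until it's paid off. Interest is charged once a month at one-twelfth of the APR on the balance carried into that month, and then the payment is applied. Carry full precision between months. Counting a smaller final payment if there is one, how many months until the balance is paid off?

57 months

Monthly rate r = 13.8%/12 = 1.15% = 0.0115.
Recurrence: B ← B·(1+r) − £80.00.
Month 1: interest £38.05; balance after payment £3,267.05.
Month 2: interest £37.57; balance after payment £3,224.62.
Closed form: n = −ln(1 − rB₀/P)/ln(1+r) = −ln(0.52433)/ln(1.0115) ≈ 56.464, so the balance reaches zero during payment 57.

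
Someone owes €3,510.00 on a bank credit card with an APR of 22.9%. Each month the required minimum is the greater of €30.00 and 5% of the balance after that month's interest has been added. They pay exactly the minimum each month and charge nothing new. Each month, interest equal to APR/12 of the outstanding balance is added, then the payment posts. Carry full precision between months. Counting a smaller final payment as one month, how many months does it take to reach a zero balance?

80 months

Monthly rate r = 22.9%/12 = 1.90833% = 0.0190833.
While 5% of the post-interest balance exceeds €30.00, each month B ← (B·(1+r))·(1 − 0.05), i.e. B shrinks by the factor (1+r)·0.95 = 0.96813.
This holds for months 1–56. Entering month 57 the balance is €572.23; 5% of the post-interest balance is now below €30.00, so the flat €30.00 minimum applies from here.
From month 57 a fixed €30.00 at rate r clears €572.23 in 24 more payments. Total: 56 + 24 = 80 months.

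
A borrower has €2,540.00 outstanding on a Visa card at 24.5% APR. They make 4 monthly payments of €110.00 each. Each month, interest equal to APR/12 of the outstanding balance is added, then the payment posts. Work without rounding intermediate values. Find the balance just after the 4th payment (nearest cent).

Monthly rate r = 24.5%/12 = 2.04167% = 0.0204167.
Each month: B ← B·(1+r) − €110.00.
Month 1: interest €51.86; balance after payment €2,481.86.
Month 2: interest €50.67; balance after payment €2,422.53.
Month 3: interest €49.46; balance after payment €2,361.99.
Month 4: interest €48.22; balance after payment €2,300.21.

€2,300.21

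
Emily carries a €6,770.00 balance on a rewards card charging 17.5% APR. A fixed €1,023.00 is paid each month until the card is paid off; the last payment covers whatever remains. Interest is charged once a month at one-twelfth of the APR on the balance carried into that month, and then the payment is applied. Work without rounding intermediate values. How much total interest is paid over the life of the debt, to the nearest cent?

€401.21

Monthly rate r = 17.5%/12 = 1.45833% = 0.0145833.
Payoff takes n = ⌈−ln(1 − rB₀/P)/ln(1+r)⌉ = ⌈7.010⌉ = 8 payments; the last is €10.21.
Total paid = 7·€1,023.00 + €10.21 = €7,171.21.
Total interest = total paid − principal = €7,171.21 − €6,770.00 = €401.21.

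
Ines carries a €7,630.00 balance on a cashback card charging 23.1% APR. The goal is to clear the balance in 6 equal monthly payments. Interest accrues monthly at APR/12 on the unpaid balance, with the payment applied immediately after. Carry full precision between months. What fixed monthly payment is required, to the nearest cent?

Monthly rate r = 23.1%/12 = 1.925% = 0.01925.
Level-payment amortization: P = B₀·r / (1 − (1+r)^(−n)) = 7630.00·0.01925 / (1 − 1.01925^(−6)).
Denominator 1 − (1+r)^(−6) = 0.108100995.
P = 146.877 / 0.108100995 ≈ 1358.71.

€1,358.71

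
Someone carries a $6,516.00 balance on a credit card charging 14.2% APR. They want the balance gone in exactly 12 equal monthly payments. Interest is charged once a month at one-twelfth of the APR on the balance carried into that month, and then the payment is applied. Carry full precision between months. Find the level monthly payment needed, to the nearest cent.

Monthly rate r = 14.2%/12 = 1.18333% = 0.0118333.
Level-payment amortization: P = B₀·r / (1 − (1+r)^(−n)) = 6516.00·0.0118333 / (1 − 1.01183^(−12)).
Denominator 1 − (1+r)^(−12) = 0.131655196.
P = 77.106 / 0.131655196 ≈ 585.67.

$585.67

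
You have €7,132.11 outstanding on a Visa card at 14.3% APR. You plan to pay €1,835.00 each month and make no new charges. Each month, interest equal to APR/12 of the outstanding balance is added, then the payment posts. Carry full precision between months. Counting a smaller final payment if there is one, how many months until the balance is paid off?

Monthly rate r = 14.3%/12 = 1.19167% = 0.0119167.
Recurrence: B ← B·(1+r) − €1,835.00.
Month 1: interest €84.99; balance after payment €5,382.10.
Month 2: interest €64.14; balance after payment €3,611.24.
Month 3: interest €43.03; balance after payment €1,819.27.
Month 4: interest €21.68; balance after payment €5.95.
Month 5: interest €0.07; balance after payment €0.00.

5 months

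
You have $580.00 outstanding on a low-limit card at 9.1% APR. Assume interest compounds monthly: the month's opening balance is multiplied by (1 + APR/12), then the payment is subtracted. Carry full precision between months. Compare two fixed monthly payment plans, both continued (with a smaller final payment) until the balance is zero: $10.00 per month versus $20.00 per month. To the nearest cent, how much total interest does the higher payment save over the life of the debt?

Monthly rate r = 9.1%/12 = 0.758333% = 0.00758333.
At $10.00/mo: n = ⌈−ln(1 − rB₀/P)/ln(1+r)⌉ = 77 payments (last $7.11); total interest = total paid − $580.00 = $187.11.
At $20.00/mo: 33 payments (last $17.49); total interest $77.49.
Interest saved = $187.11 − $77.49 = $109.62.

$109.62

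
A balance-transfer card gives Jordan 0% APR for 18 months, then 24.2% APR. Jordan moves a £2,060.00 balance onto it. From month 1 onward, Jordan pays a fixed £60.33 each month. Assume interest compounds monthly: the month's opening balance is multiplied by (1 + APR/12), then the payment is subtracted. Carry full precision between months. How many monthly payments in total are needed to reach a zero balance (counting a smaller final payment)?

Promo months 1–18 at r₀ = 0%/12 = 0; months 19+ at r₁ = 24.2%/12 = 0.0201667.
After month 18 (no interest yet): B = £2,060.00 − 18·£60.33 = £974.06.
Then at r₁ with £60.33/mo: n₂ = −ln(1 − r₁·B/P)/ln(1+r₁) ≈ 19.73 → 20 more payments.

38 months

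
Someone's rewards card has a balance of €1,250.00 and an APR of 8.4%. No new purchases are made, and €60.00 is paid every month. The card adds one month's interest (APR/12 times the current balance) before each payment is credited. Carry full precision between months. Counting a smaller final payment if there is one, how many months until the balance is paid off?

23 months

Monthly rate r = 8.4%/12 = 0.7% = 0.007.
Recurrence: B ← B·(1+r) − €60.00.
Month 1: interest €8.75; balance after payment €1,198.75.
Month 2: interest €8.39; balance after payment €1,147.14.
Closed form: n = −ln(1 − rB₀/P)/ln(1+r) = −ln(0.85417)/ln(1.007) ≈ 22.597, so the balance reaches zero during payment 23.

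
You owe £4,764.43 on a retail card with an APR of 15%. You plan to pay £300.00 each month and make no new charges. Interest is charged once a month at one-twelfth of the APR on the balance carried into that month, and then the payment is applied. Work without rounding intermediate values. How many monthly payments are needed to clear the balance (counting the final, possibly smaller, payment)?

18 months

Monthly rate r = 15%/12 = 1.25% = 0.0125.
Recurrence: B ← B·(1+r) − £300.00.
Month 1: interest £59.56; balance after payment £4,523.99.
Month 2: interest £56.55; balance after payment £4,280.54.
Closed form: n = −ln(1 − rB₀/P)/ln(1+r) = −ln(0.80148)/ln(1.0125) ≈ 17.814, so the balance reaches zero during payment 18.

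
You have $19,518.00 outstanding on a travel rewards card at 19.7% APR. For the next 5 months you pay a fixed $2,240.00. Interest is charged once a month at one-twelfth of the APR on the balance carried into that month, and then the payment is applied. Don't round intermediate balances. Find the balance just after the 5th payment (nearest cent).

$9,599.76

Monthly rate r = 19.7%/12 = 1.64167% = 0.0164167.
Each month: B ← B·(1+r) − $2,240.00.
Month 1: interest $320.42; balance after payment $17,598.42.
Month 2: interest $288.91; balance after payment $15,647.33.
Month 3: interest $256.88; balance after payment $13,664.20.
Month 4: interest $224.32; balance after payment $11,648.53.
Month 5: interest $191.23; balance after payment $9,599.76.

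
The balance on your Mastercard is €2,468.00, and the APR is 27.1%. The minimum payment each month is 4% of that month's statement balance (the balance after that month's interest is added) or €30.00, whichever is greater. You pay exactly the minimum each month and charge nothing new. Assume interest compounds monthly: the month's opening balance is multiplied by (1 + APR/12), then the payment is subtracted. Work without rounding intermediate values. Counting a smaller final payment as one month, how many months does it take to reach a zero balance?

102 months

Monthly rate r = 27.1%/12 = 2.25833% = 0.0225833.
While 4% of the post-interest balance exceeds €30.00, each month B ← (B·(1+r))·(1 − 0.04), i.e. B shrinks by the factor (1+r)·0.96 = 0.98168.
This holds for months 1–66. Entering month 67 the balance is €728.39; 4% of the post-interest balance is now below €30.00, so the flat €30.00 minimum applies from here.
From month 67 a fixed €30.00 at rate r clears €728.39 in 36 more payments. Total: 66 + 36 = 102 months.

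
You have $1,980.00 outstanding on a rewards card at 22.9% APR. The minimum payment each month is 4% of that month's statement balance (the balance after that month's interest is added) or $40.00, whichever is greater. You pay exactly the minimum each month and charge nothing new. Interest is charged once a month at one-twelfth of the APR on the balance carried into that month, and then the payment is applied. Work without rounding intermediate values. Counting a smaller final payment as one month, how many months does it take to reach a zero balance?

Monthly rate r = 22.9%/12 = 1.90833% = 0.0190833.
While 4% of the post-interest balance exceeds $40.00, each month B ← (B·(1+r))·(1 − 0.04), i.e. B shrinks by the factor (1+r)·0.96 = 0.97832.
This holds for months 1–33. Entering month 34 the balance is $960.59; 4% of the post-interest balance is now below $40.00, so the flat $40.00 minimum applies from here.
From month 34 a fixed $40.00 at rate r clears $960.59 in 33 more payments. Total: 33 + 33 = 66 months.

66 months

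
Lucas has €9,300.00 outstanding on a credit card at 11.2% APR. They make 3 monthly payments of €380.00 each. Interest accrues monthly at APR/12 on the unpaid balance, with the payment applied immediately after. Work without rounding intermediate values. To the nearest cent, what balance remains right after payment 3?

€8,412.16

Monthly rate r = 11.2%/12 = 0.933333% = 0.00933333.
Each month: B ← B·(1+r) − €380.00.
Month 1: interest €86.80; balance after payment €9,006.80.
Month 2: interest €84.06; balance after payment €8,710.86.
Month 3: interest €81.30; balance after payment €8,412.16.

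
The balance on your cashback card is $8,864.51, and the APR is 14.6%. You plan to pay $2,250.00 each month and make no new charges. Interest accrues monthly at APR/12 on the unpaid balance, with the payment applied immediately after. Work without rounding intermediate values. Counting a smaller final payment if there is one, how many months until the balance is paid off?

Monthly rate r = 14.6%/12 = 1.21667% = 0.0121667.
Recurrence: B ← B·(1+r) − $2,250.00.
Month 1: interest $107.85; balance after payment $6,722.36.
Month 2: interest $81.79; balance after payment $4,554.15.
Month 3: interest $55.41; balance after payment $2,359.56.
Month 4: interest $28.71; balance after payment $138.27.
Month 5: interest $1.68; balance after payment $0.00.

5 payments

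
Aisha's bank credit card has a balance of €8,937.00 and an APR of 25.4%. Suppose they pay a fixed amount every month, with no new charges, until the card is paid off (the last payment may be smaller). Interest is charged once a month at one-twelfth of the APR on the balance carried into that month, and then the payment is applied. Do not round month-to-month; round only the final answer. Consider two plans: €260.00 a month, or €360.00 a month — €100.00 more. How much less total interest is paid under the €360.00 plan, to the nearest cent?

Monthly rate r = 25.4%/12 = 2.11667% = 0.0211667.
At €260.00/mo: n = ⌈−ln(1 − rB₀/P)/ln(1+r)⌉ = 63 payments (last €21.46); total interest = total paid − €8,937.00 = €7,204.46.
At €360.00/mo: 36 payments (last €212.54); total interest €3,875.54.
Interest saved = €7,204.46 − €3,875.54 = €3,328.92.

€3,328.92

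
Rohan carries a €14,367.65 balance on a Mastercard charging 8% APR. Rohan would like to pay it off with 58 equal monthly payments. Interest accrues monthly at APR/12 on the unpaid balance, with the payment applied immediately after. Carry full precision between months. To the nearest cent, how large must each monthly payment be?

€299.50

Monthly rate r = 8%/12 = 0.666667% = 0.00666667.
Level-payment amortization: P = B₀·r / (1 − (1+r)^(−n)) = 14367.65·0.00666667 / (1 − 1.00667^(−58)).
Denominator 1 − (1+r)^(−58) = 0.319810251.
P = 95.7843 / 0.319810251 ≈ 299.50.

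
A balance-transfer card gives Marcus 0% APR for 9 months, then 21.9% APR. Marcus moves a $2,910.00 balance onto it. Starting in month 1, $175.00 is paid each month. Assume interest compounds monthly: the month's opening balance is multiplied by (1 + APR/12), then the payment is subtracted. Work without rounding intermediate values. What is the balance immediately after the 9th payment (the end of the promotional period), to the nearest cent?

Promo months 1–9 at r₀ = 0%/12 = 0; months 10+ at r₁ = 21.9%/12 = 0.01825.
After month 9 (no interest yet): B = $2,910.00 − 9·$175.00 = $1,335.00.

$1,335.00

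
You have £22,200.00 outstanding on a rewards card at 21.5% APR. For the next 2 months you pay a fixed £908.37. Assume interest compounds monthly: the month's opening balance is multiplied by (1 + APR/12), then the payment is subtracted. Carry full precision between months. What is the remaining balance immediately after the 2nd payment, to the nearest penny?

£21,169.61

Monthly rate r = 21.5%/12 = 1.79167% = 0.0179167.
Each month: B ← B·(1+r) − £908.37.
Month 1: interest £397.75; balance after payment £21,689.38.
Month 2: interest £388.60; balance after payment £21,169.61.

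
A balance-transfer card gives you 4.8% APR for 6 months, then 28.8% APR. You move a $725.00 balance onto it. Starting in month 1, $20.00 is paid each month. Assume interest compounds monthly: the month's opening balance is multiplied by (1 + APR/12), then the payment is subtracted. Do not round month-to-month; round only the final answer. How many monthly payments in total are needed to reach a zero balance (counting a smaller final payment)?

Promo months 1–6 at r₀ = 4.8%/12 = 0.004; months 7+ at r₁ = 28.8%/12 = 0.024.
After month 6: iterate B ← B·(1+r₀) − $20.00 for 6 months → $621.37.
Then at r₁ with $20.00/mo: n₂ = −ln(1 − r₁·B/P)/ln(1+r₁) ≈ 57.72 → 58 more payments.

64 payments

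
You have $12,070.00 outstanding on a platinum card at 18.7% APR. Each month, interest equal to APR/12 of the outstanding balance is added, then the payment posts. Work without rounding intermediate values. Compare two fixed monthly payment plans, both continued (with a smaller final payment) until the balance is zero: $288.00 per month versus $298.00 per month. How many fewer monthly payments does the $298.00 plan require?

4 fewer payments

Monthly rate r = 18.7%/12 = 1.55833% = 0.0155833.
At $288.00/mo: n = ⌈−ln(1 − rB₀/P)/ln(1+r)⌉ = 69 payments (last $134.73); total interest = total paid − $12,070.00 = $7,648.73.
At $298.00/mo: 65 payments (last $150.84); total interest $7,152.84.
Payments saved = 69 − 65 = 4.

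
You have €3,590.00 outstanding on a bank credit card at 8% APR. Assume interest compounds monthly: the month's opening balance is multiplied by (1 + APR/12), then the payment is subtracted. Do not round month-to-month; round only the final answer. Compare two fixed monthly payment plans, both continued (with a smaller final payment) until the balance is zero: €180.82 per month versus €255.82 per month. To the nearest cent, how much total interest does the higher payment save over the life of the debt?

Monthly rate r = 8%/12 = 0.666667% = 0.00666667.
At €180.82/mo: n = ⌈−ln(1 − rB₀/P)/ln(1+r)⌉ = 22 payments (last €66.62); total interest = total paid − €3,590.00 = €273.84.
At €255.82/mo: 15 payments (last €200.41); total interest €191.89.
Interest saved = €273.84 − €191.89 = €81.95.

€81.95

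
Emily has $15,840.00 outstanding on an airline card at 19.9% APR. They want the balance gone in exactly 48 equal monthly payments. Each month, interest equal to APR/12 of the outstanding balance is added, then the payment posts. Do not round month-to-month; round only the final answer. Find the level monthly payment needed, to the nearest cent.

Monthly rate r = 19.9%/12 = 1.65833% = 0.0165833.
Level-payment amortization: P = B₀·r / (1 − (1+r)^(−n)) = 15840.00·0.0165833 / (1 − 1.01658^(−48)).
Denominator 1 − (1+r)^(−48) = 0.545915469.
P = 262.68 / 0.545915469 ≈ 481.17.

$481.17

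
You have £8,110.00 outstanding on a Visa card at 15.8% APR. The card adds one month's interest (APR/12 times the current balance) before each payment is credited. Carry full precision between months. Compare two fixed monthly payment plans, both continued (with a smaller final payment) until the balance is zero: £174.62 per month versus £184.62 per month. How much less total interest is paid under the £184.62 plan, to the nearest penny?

£432.18

Monthly rate r = 15.8%/12 = 1.31667% = 0.0131667.
At £174.62/mo: n = ⌈−ln(1 − rB₀/P)/ln(1+r)⌉ = 73 payments (last £49.24); total interest = total paid − £8,110.00 = £4,511.88.
At £184.62/mo: 67 payments (last £4.78); total interest £4,079.70.
Interest saved = £4,511.88 − £4,079.70 = £432.18.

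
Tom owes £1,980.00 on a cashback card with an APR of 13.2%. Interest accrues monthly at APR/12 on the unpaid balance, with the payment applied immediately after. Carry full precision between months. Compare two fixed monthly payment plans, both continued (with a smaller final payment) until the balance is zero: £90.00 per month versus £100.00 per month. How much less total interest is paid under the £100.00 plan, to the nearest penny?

Monthly rate r = 13.2%/12 = 1.1% = 0.011.
At £90.00/mo: n = ⌈−ln(1 − rB₀/P)/ln(1+r)⌉ = 26 payments (last £29.51); total interest = total paid − £1,980.00 = £299.51.
At £100.00/mo: 23 payments (last £45.53); total interest £265.53.
Interest saved = £299.51 − £265.53 = £33.98.

£33.98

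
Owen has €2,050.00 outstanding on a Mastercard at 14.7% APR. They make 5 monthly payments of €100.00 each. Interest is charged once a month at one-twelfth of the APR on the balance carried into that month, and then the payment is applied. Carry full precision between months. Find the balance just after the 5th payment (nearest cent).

Monthly rate r = 14.7%/12 = 1.225% = 0.01225.
Each month: B ← B·(1+r) − €100.00.
Month 1: interest €25.11; balance after payment €1,975.11.
Month 2: interest €24.20; balance after payment €1,899.31.
Month 3: interest €23.27; balance after payment €1,822.57.
Month 4: interest €22.33; balance after payment €1,744.90.
Month 5: interest €21.38; balance after payment €1,666.28.

€1,666.28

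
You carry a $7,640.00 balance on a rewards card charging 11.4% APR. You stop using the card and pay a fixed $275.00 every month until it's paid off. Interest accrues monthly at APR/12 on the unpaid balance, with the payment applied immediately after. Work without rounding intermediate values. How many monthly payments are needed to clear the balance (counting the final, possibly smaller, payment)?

33 months

Monthly rate r = 11.4%/12 = 0.95% = 0.0095.
Recurrence: B ← B·(1+r) − $275.00.
Month 1: interest $72.58; balance after payment $7,437.58.
Month 2: interest $70.66; balance after payment $7,233.24.
Closed form: n = −ln(1 − rB₀/P)/ln(1+r) = −ln(0.73607)/ln(1.0095) ≈ 32.408, so the balance reaches zero during payment 33.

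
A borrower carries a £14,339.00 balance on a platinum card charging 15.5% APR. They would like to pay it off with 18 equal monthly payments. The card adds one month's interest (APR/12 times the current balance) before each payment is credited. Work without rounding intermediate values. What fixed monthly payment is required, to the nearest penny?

Monthly rate r = 15.5%/12 = 1.29167% = 0.0129167.
Level-payment amortization: P = B₀·r / (1 − (1+r)^(−n)) = 14339.00·0.0129167 / (1 − 1.01292^(−18)).
Denominator 1 − (1+r)^(−18) = 0.206269458.
P = 185.212 / 0.206269458 ≈ 897.91.

£897.91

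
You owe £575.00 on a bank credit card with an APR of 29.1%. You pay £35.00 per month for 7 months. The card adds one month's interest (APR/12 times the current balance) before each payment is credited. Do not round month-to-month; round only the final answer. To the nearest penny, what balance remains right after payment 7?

£416.44

Monthly rate r = 29.1%/12 = 2.425% = 0.02425.
Each month: B ← B·(1+r) − £35.00.
Month 1: interest £13.94; balance after payment £553.94.
Month 2: interest £13.43; balance after payment £532.38.
Month 3: interest £12.91; balance after payment £510.29.
Month 4: interest £12.37; balance after payment £487.66.
Month 5: interest £11.83; balance after payment £464.49.
Month 6: interest £11.26; balance after payment £440.75.
Month 7: interest £10.69; balance after payment £416.44.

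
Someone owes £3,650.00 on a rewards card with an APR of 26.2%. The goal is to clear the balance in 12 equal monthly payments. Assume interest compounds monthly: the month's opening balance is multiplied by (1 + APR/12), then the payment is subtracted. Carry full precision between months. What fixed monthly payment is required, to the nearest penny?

Monthly rate r = 26.2%/12 = 2.18333% = 0.0218333.
Level-payment amortization: P = B₀·r / (1 − (1+r)^(−n)) = 3650.00·0.0218333 / (1 − 1.02183^(−12)).
Denominator 1 − (1+r)^(−12) = 0.228316506.
P = 79.6917 / 0.228316506 ≈ 349.04.

£349.04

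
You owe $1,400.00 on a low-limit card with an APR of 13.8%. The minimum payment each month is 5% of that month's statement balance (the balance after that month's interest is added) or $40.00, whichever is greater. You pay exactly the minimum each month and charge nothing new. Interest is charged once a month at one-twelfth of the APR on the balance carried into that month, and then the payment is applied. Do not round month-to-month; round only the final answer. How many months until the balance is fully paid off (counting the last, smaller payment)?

Monthly rate r = 13.8%/12 = 1.15% = 0.0115.
While 5% of the post-interest balance exceeds $40.00, each month B ← (B·(1+r))·(1 − 0.05), i.e. B shrinks by the factor (1+r)·0.95 = 0.96093.
This holds for months 1–15. Entering month 16 the balance is $769.96; 5% of the post-interest balance is now below $40.00, so the flat $40.00 minimum applies from here.
From month 16 a fixed $40.00 at rate r clears $769.96 in 22 more payments. Total: 15 + 22 = 37 months.

37 months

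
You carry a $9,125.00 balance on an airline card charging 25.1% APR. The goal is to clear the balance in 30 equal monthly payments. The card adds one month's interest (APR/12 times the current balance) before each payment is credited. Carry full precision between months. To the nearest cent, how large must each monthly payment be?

Monthly rate r = 25.1%/12 = 2.09167% = 0.0209167.
Level-payment amortization: P = B₀·r / (1 − (1+r)^(−n)) = 9125.00·0.0209167 / (1 − 1.02092^(−30)).
Denominator 1 − (1+r)^(−30) = 0.462608014.
P = 190.865 / 0.462608014 ≈ 412.58.

$412.58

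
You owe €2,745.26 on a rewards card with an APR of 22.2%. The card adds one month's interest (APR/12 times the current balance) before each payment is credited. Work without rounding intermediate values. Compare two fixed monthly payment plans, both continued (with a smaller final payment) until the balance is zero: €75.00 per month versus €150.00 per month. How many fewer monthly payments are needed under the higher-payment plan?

39 fewer payments

Monthly rate r = 22.2%/12 = 1.85% = 0.0185.
At €75.00/mo: n = ⌈−ln(1 − rB₀/P)/ln(1+r)⌉ = 62 payments (last €50.98); total interest = total paid − €2,745.26 = €1,880.72.
At €150.00/mo: 23 payments (last €82.89); total interest €637.63.
Payments saved = 62 − 23 = 39.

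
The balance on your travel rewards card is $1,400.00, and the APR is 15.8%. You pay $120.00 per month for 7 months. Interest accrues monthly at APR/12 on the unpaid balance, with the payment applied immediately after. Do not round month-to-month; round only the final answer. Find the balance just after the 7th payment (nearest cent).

$660.33

Monthly rate r = 15.8%/12 = 1.31667% = 0.0131667.
Each month: B ← B·(1+r) − $120.00.
Month 1: interest $18.43; balance after payment $1,298.43.
Month 2: interest $17.10; balance after payment $1,195.53.
Month 3: interest $15.74; balance after payment $1,091.27.
Month 4: interest $14.37; balance after payment $985.64.
Month 5: interest $12.98; balance after payment $878.62.
Month 6: interest $11.57; balance after payment $770.18.
Month 7: interest $10.14; balance after payment $660.33.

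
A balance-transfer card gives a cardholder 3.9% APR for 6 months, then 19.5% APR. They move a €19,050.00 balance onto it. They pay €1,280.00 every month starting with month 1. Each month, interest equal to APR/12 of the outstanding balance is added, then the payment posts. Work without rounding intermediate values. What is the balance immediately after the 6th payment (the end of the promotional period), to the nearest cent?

€11,681.84

Promo months 1–6 at r₀ = 3.9%/12 = 0.00325; months 7+ at r₁ = 19.5%/12 = 0.01625.
After month 6: iterate B ← B·(1+r₀) − €1,280.00 for 6 months → €11,681.84.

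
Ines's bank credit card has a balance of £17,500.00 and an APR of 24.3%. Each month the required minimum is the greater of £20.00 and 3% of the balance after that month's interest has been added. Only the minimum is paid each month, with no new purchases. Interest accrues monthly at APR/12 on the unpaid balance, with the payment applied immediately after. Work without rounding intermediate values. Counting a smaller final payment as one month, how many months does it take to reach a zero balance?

Monthly rate r = 24.3%/12 = 2.025% = 0.02025.
While 3% of the post-interest balance exceeds £20.00, each month B ← (B·(1+r))·(1 − 0.03), i.e. B shrinks by the factor (1+r)·0.97 = 0.98964.
This holds for months 1–316. Entering month 317 the balance is £651.92; 3% of the post-interest balance is now below £20.00, so the flat £20.00 minimum applies from here.
From month 317 a fixed £20.00 at rate r clears £651.92 in 54 more payments. Total: 316 + 54 = 370 months.

370 months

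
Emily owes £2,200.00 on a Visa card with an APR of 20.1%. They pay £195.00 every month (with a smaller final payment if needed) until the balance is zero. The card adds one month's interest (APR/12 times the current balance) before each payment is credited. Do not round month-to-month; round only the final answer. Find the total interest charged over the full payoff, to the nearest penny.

Monthly rate r = 20.1%/12 = 1.675% = 0.01675.
Payoff takes n = ⌈−ln(1 − rB₀/P)/ln(1+r)⌉ = ⌈12.609⌉ = 13 payments; the last is £119.19.
Total paid = 12·£195.00 + £119.19 = £2,459.19.
Total interest = total paid − principal = £2,459.19 − £2,200.00 = £259.19.

£259.19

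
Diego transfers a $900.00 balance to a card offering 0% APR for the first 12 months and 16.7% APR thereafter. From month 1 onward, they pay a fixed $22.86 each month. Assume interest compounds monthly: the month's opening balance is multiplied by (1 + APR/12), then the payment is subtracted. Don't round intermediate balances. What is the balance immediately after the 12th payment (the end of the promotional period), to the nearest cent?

$625.68

Promo months 1–12 at r₀ = 0%/12 = 0; months 13+ at r₁ = 16.7%/12 = 0.0139167.
After month 12 (no interest yet): B = $900.00 − 12·$22.86 = $625.68.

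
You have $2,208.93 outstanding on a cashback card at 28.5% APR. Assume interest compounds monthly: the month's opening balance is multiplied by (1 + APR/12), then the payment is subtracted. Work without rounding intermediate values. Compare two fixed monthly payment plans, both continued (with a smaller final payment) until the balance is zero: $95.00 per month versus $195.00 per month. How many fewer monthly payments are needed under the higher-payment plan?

Monthly rate r = 28.5%/12 = 2.375% = 0.02375.
At $95.00/mo: n = ⌈−ln(1 − rB₀/P)/ln(1+r)⌉ = 35 payments (last $22.14); total interest = total paid − $2,208.93 = $1,043.21.
At $195.00/mo: 14 payments (last $69.07); total interest $395.14.
Payments saved = 35 − 14 = 21.

21 fewer payments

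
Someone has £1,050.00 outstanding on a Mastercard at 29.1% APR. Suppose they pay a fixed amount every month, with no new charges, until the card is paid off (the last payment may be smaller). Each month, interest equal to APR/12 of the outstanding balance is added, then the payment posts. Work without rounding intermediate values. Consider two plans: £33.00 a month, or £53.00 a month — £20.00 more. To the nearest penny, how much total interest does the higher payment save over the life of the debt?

£585.37

Monthly rate r = 29.1%/12 = 2.425% = 0.02425.
At £33.00/mo: n = ⌈−ln(1 − rB₀/P)/ln(1+r)⌉ = 62 payments (last £20.78); total interest = total paid − £1,050.00 = £983.78.
At £53.00/mo: 28 payments (last £17.41); total interest £398.41.
Interest saved = £983.78 − £398.41 = £585.37.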